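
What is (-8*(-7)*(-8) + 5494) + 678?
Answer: 5724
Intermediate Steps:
(-8*(-7)*(-8) + 5494) + 678 = (56*(-8) + 5494) + 678 = (-448 + 5494) + 678 = 5046 + 678 = 5724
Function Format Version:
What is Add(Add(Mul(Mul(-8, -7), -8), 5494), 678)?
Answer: 5724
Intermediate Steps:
Add(Add(Mul(Mul(-8, -7), -8), 5494), 678) = Add(Add(Mul(56, -8), 5494), 678) = Add(Add(-448, 5494), 678) = Add(5046, 678) = 5724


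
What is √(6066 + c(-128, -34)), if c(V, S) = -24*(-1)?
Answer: √6090 ≈ 78.038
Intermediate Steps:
c(V, S) = 24
√(6066 + c(-128, -34)) = √(6066 + 24) = √6090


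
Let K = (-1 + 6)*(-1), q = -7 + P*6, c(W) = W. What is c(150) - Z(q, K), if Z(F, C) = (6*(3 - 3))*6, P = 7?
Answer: 150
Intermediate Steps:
q = 35 (q = -7 + 7*6 = -7 + 42 = 35)
K = -5 (K = 5*(-1) = -5)
Z(F, C) = 0 (Z(F, C) = (6*0)*6 = 0*6 = 0)
c(150) - Z(q, K) = 150 - 1*0 = 150 + 0 = 150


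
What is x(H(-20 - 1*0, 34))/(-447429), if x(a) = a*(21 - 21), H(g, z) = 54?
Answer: 0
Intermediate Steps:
x(a) = 0 (x(a) = a*0 = 0)
x(H(-20 - 1*0, 34))/(-447429) = 0/(-447429) = 0*(-1/447429) = 0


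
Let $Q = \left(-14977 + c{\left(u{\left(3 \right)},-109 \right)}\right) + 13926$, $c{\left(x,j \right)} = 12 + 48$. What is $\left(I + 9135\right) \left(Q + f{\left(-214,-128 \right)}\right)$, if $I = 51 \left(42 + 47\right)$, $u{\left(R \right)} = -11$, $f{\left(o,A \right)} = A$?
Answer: $-15301206$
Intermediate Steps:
$I = 4539$ ($I = 51 \cdot 89 = 4539$)
$c{\left(x,j \right)} = 60$
$Q = -991$ ($Q = \left(-14977 + 60\right) + 13926 = -14917 + 13926 = -991$)
$\left(I + 9135\right) \left(Q + f{\left(-214,-128 \right)}\right) = \left(4539 + 9135\right) \left(-991 - 128\right) = 13674 \left(-1119\right) = -15301206$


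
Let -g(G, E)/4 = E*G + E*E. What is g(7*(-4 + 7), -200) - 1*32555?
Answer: -175755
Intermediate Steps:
g(G, E) = -4*E² - 4*E*G (g(G, E) = -4*(E*G + E*E) = -4*(E*G + E²) = -4*(E² + E*G) = -4*E² - 4*E*G)
g(7*(-4 + 7), -200) - 1*32555 = -4*(-200)*(-200 + 7*(-4 + 7)) - 1*32555 = -4*(-200)*(-200 + 7*3) - 32555 = -4*(-200)*(-200 + 21) - 32555 = -4*(-200)*(-179) - 32555 = -143200 - 32555 = -175755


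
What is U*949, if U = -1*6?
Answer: -5694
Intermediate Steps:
U = -6
U*949 = -6*949 = -5694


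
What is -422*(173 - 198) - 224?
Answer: 10326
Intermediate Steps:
-422*(173 - 198) - 224 = -422*(-25) - 224 = 10550 - 224 = 10326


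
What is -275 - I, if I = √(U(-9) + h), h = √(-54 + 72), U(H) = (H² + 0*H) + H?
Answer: -275 - √(72 + 3*√2) ≈ -283.73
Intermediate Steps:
U(H) = H + H² (U(H) = (H² + 0) + H = H² + H = H + H²)
h = 3*√2 (h = √18 = 3*√2 ≈ 4.2426)
I = √(72 + 3*√2) (I = √(-9*(1 - 9) + 3*√2) = √(-9*(-8) + 3*√2) = √(72 + 3*√2) ≈ 8.7317)
-275 - I = -275 - √(72 + 3*√2)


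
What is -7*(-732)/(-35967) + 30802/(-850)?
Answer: -185368489/5095325 ≈ -36.380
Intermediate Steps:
-7*(-732)/(-35967) + 30802/(-850) = 5124*(-1/35967) + 30802*(-1/850) = -1708/11989 - 15401/425 = -185368489/5095325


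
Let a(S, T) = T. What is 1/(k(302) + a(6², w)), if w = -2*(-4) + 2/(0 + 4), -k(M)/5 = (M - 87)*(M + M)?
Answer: -2/1298583 ≈ -1.5401e-6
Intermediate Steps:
k(M) = -10*M*(-87 + M) (k(M) = -5*(M - 87)*(M + M) = -5*(-87 + M)*2*M = -10*M*(-87 + M))
w = 17/2 (w = 8 + 2/4 = 8 + 2*(¼) = 8 + ½ = 17/2 ≈ 8.5000)
1/(k(302) + a(6², w)) = 1/(10*302*(87 - 1*302) + 17/2) = 1/(10*302*(87 - 302) + 17/2) = 1/(10*302*(-215) + 17/2) = 1/(-649300 + 17/2) = 1/(-1298583/2) = -2/1298583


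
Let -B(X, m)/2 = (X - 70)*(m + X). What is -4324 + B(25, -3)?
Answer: -2344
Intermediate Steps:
B(X, m) = -2*(-70 + X)*(X + m) (B(X, m) = -2*(X - 70)*(m + X) = -2*(-70 + X)*(X + m))
-4324 + B(25, -3) = -4324 + (-2*25² + 140*25 + 140*(-3) - 2*25*(-3)) = -4324 + (-2*625 + 3500 - 420 + 150) = -4324 + (-1250 + 3500 - 420 + 150) = -4324 + 1980 = -2344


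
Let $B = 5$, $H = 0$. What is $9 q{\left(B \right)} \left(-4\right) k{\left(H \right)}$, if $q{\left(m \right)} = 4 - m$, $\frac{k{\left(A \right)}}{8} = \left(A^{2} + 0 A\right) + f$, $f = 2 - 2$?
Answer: $0$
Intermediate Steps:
$f = 0$
$k{\left(A \right)} = 8 A^{2}$ ($k{\left(A \right)} = 8 \left(\left(A^{2} + 0 A\right) + 0\right) = 8 \left(\left(A^{2} + 0\right) + 0\right) = 8 \left(A^{2} + 0\right) = 8 A^{2}$)
$9 q{\left(B \right)} \left(-4\right) k{\left(H \right)} = 9 \left(4 - 5\right) \left(-4\right) 8 \cdot 0^{2} = 9 \left(4 - 5\right) \left(-4\right) 8 \cdot 0 = 9 \left(-1\right) \left(-4\right) 0 = 9 \cdot 4 \cdot 0 = 9 \cdot 0 = 0$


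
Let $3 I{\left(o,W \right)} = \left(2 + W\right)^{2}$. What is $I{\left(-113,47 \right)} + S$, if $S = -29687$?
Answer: $- \frac{86660}{3} \approx -28887.0$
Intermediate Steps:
$I{\left(o,W \right)} = \frac{\left(2 + W\right)^{2}}{3}$
$I{\left(-113,47 \right)} + S = \frac{\left(2 + 47\right)^{2}}{3} - 29687 = \frac{49^{2}}{3} - 29687 = \frac{1}{3} \cdot 2401 - 29687 = \frac{2401}{3} - 29687 = - \frac{86660}{3}$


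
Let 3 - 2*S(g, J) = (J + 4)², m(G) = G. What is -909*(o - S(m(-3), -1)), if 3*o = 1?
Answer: -3030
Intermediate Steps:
o = ⅓ (o = (⅓)*1 = ⅓ ≈ 0.33333)
S(g, J) = 3/2 - (4 + J)²/2 (S(g, J) = 3/2 - (J + 4)²/2 = 3/2 - (4 + J)²/2)
-909*(o - S(m(-3), -1)) = -909*(⅓ - (3/2 - (4 - 1)²/2)) = -909*(⅓ - (3/2 - ½*3²)) = -909*(⅓ - (3/2 - ½*9)) = -909*(⅓ - (3/2 - 9/2)) = -909*(⅓ - 1*(-3)) = -909*(⅓ + 3) = -909*10/3 = -3030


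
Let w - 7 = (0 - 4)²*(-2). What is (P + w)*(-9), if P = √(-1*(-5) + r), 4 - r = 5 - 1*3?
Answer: 225 - 9*√7 ≈ 201.19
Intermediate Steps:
r = 2 (r = 4 - (5 - 1*3) = 4 - (5 - 3) = 4 - 1*2 = 4 - 2 = 2)
P = √7 (P = √(-1*(-5) + 2) = √(5 + 2) = √7 ≈ 2.6458)
w = -25 (w = 7 + (0 - 4)²*(-2) = 7 + (-4)²*(-2) = 7 + 16*(-2) = 7 - 32 = -25)
(P + w)*(-9) = (√7 - 25)*(-9) = (-25 + √7)*(-9) = 225 - 9*√7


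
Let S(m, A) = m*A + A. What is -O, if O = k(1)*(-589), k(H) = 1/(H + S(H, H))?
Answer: 589/3 ≈ 196.33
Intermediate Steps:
S(m, A) = A + A*m (S(m, A) = A*m + A = A + A*m)
k(H) = 1/(H + H*(1 + H))
O = -589/3 (O = (1/(1*(2 + 1)))*(-589) = (1/3)*(-589) = (1*(⅓))*(-589) = (⅓)*(-589) = -589/3 ≈ -196.33)
-O = -1*(-589/3) = 589/3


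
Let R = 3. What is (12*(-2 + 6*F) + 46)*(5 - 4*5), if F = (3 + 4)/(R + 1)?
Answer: -2220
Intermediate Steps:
F = 7/4 (F = (3 + 4)/(3 + 1) = 7/4 ≈ 1.7500)
(12*(-2 + 6*F) + 46)*(5 - 4*5) = (12*(-2 + 6*(7/4)) + 46)*(5 - 4*5) = (12*(-2 + 21/2) + 46)*(5 - 20) = (12*(17/2) + 46)*(-15) = (102 + 46)*(-15) = 148*(-15) = -2220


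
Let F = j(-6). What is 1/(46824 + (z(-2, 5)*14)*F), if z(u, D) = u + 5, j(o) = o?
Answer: 1/46572 ≈ 2.1472e-5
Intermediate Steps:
F = -6
z(u, D) = 5 + u
1/(46824 + (z(-2, 5)*14)*F) = 1/(46824 + ((5 - 2)*14)*(-6)) = 1/(46824 + (3*14)*(-6)) = 1/(46824 + 42*(-6)) = 1/(46824 - 252) = 1/46572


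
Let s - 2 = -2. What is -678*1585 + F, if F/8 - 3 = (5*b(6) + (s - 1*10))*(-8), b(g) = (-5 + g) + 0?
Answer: -1074286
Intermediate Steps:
s = 0 (s = 2 - 2 = 0)
b(g) = -5 + g
F = 344 (F = 24 + 8*((5*(-5 + 6) + (0 - 1*10))*(-8)) = 24 + 8*((5*1 + (0 - 10))*(-8)) = 24 + 8*((5 - 10)*(-8)) = 24 + 8*(-5*(-8)) = 24 + 8*40 = 24 + 320 = 344)
-678*1585 + F = -678*1585 + 344 = -1074630 + 344 = -1074286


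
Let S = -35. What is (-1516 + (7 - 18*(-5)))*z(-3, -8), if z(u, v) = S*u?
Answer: -148995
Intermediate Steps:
z(u, v) = -35*u
(-1516 + (7 - 18*(-5)))*z(-3, -8) = (-1516 + (7 - 18*(-5)))*(-35*(-3)) = (-1516 + (7 + 90))*105 = (-1516 + 97)*105 = -1419*105 = -148995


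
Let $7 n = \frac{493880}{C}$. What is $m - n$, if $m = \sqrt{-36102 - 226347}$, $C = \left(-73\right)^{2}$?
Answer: $- \frac{493880}{37303} + 33 i \sqrt{241} \approx -13.24 + 512.3 i$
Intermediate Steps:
$C = 5329$
$m = 33 i \sqrt{241}$ ($m = \sqrt{-262449} = 33 i \sqrt{241} \approx 512.3 i$)
$n = \frac{493880}{37303}$ ($n = \frac{493880 \cdot \frac{1}{5329}}{7} = \frac{1}{7} \cdot \frac{493880}{5329} = \frac{493880}{37303} \approx 13.24$)
$m - n = 33 i \sqrt{241} - \frac{493880}{37303} = - \frac{493880}{37303} + 33 i \sqrt{241}$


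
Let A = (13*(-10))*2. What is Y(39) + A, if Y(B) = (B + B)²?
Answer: 5824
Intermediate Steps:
Y(B) = 4*B² (Y(B) = (2*B)² = 4*B²)
A = -260 (A = -130*2 = -260)
Y(39) + A = 4*39² - 260 = 4*1521 - 260 = 6084 - 260 = 5824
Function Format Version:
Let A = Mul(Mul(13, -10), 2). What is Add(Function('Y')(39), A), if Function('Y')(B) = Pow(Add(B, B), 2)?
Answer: 5824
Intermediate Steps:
Function('Y')(B) = Mul(4, Pow(B, 2)) (Function('Y')(B) = Pow(Mul(2, B), 2) = Mul(4, Pow(B, 2)))
A = -260 (A = Mul(-130, 2) = -260)
Add(Function('Y')(39), A) = Add(Mul(4, Pow(39, 2)), -260) = Add(Mul(4, 1521), -260) = Add(6084, -260) = 5824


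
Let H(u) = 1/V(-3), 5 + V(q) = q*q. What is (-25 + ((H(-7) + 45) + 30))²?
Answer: 40401/16 ≈ 2525.1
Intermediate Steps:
V(q) = -5 + q² (V(q) = -5 + q*q = -5 + q²)
H(u) = ¼ (H(u) = 1/(-5 + (-3)²) = 1/(-5 + 9) = 1/4 = ¼)
(-25 + ((H(-7) + 45) + 30))² = (-25 + ((¼ + 45) + 30))² = (-25 + (181/4 + 30))² = (-25 + 301/4)² = (201/4)² = 40401/16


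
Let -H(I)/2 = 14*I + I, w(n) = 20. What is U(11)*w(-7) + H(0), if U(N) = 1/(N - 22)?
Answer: -20/11 ≈ -1.8182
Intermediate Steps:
U(N) = 1/(-22 + N)
H(I) = -30*I (H(I) = -2*(14*I + I) = -30*I)
U(11)*w(-7) + H(0) = 20/(-22 + 11) - 30*0 = 20/(-11) + 0 = -1/11*20 + 0 = -20/11 + 0 = -20/11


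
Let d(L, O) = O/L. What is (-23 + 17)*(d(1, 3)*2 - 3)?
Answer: -18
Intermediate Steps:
(-23 + 17)*(d(1, 3)*2 - 3) = (-23 + 17)*((3/1)*2 - 3) = -6*((3*1)*2 - 3) = -6*(3*2 - 3) = -6*(6 - 3) = -6*3 = -18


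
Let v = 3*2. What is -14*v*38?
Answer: -3192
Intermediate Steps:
v = 6
-14*v*38 = -14*6*38 = -84*38 = -3192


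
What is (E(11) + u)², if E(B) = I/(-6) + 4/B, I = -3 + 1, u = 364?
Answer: 144841225/1089 ≈ 1.3300e+5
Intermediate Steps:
I = -2
E(B) = ⅓ + 4/B (E(B) = -2/(-6) + 4/B = -2*(-⅙) + 4/B = ⅓ + 4/B)
(E(11) + u)² = ((⅓)*(12 + 11)/11 + 364)² = ((⅓)*(1/11)*23 + 364)² = (23/33 + 364)² = (12035/33)² = 144841225/1089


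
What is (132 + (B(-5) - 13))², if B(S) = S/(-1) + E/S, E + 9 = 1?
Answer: 394384/25 ≈ 15775.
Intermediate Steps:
E = -8 (E = -9 + 1 = -8)
B(S) = -S - 8/S (B(S) = S/(-1) - 8/S = S*(-1) - 8/S = -S - 8/S)
(132 + (B(-5) - 13))² = (132 + ((-1*(-5) - 8/(-5)) - 13))² = (132 + ((5 - 8*(-⅕)) - 13))² = (132 + ((5 + 8/5) - 13))² = (132 + (33/5 - 13))² = (132 - 32/5)² = (628/5)² = 394384/25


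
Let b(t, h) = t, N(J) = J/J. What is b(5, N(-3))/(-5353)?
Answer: -5/5353 ≈ -0.00093406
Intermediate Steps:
N(J) = 1
b(5, N(-3))/(-5353) = 5/(-5353) = 5*(-1/5353) = -5/5353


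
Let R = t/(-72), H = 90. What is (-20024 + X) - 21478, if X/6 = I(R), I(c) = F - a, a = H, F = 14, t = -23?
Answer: -41958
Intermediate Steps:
a = 90
R = 23/72 (R = -23/(-72) = -23*(-1/72) = 23/72 ≈ 0.31944)
I(c) = -76 (I(c) = 14 - 1*90 = 14 - 90 = -76)
X = -456 (X = 6*(-76) = -456)
(-20024 + X) - 21478 = (-20024 - 456) - 21478 = -20480 - 21478 = -41958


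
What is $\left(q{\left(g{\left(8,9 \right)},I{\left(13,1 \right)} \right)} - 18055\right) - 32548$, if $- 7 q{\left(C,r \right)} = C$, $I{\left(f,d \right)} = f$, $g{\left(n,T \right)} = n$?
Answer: $- \frac{354229}{7} \approx -50604.0$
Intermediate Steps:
$q{\left(C,r \right)} = - \frac{C}{7}$
$\left(q{\left(g{\left(8,9 \right)},I{\left(13,1 \right)} \right)} - 18055\right) - 32548 = \left(\left(- \frac{1}{7}\right) 8 - 18055\right) - 32548 = \left(- \frac{8}{7} - 18055\right) - 32548 = - \frac{126393}{7} - 32548 = - \frac{354229}{7}$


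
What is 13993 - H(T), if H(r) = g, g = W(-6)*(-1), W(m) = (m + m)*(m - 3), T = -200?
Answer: 14101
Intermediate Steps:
W(m) = 2*m*(-3 + m) (W(m) = (2*m)*(-3 + m) = 2*m*(-3 + m))
g = -108 (g = (2*(-6)*(-3 - 6))*(-1) = (2*(-6)*(-9))*(-1) = 108*(-1) = -108)
H(r) = -108
13993 - H(T) = 13993 - 1*(-108) = 13993 + 108 = 14101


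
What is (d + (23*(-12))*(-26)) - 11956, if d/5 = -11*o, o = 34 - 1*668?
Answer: 30090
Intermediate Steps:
o = -634 (o = 34 - 668 = -634)
d = 34870 (d = 5*(-11*(-634)) = 5*6974 = 34870)
(d + (23*(-12))*(-26)) - 11956 = (34870 + (23*(-12))*(-26)) - 11956 = (34870 - 276*(-26)) - 11956 = (34870 + 7176) - 11956 = 42046 - 11956 = 30090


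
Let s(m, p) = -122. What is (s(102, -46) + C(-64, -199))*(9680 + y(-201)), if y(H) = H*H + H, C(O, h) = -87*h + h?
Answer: 847560960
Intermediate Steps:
C(O, h) = -86*h
y(H) = H + H² (y(H) = H² + H = H + H²)
(s(102, -46) + C(-64, -199))*(9680 + y(-201)) = (-122 - 86*(-199))*(9680 - 201*(1 - 201)) = (-122 + 17114)*(9680 - 201*(-200)) = 16992*(9680 + 40200) = 16992*49880 = 847560960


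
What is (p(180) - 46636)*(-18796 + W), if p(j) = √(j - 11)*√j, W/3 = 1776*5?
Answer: -365812784 + 611832*√5 ≈ -3.6444e+8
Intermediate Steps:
W = 26640 (W = 3*(1776*5) = 3*8880 = 26640)
p(j) = √j*√(-11 + j) (p(j) = √(-11 + j)*√j = √j*√(-11 + j))
(p(180) - 46636)*(-18796 + W) = (√180*√(-11 + 180) - 46636)*(-18796 + 26640) = ((6*√5)*√169 - 46636)*7844 = ((6*√5)*13 - 46636)*7844 = (78*√5 - 46636)*7844 = (-46636 + 78*√5)*7844 = -365812784 + 611832*√5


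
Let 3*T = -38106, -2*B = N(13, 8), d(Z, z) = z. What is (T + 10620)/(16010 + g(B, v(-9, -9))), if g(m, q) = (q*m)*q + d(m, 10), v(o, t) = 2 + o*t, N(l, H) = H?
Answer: 1041/5768 ≈ 0.18048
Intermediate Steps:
B = -4 (B = -1/2*8 = -4)
g(m, q) = 10 + m*q**2 (g(m, q) = (q*m)*q + 10 = (m*q)*q + 10 = m*q**2 + 10 = 10 + m*q**2)
T = -12702 (T = (1/3)*(-38106) = -12702)
(T + 10620)/(16010 + g(B, v(-9, -9))) = (-12702 + 10620)/(16010 + (10 - 4*(2 - 9*(-9))**2)) = -2082/(16010 + (10 - 4*(2 + 81)**2)) = -2082/(16010 + (10 - 4*83**2)) = -2082/(16010 + (10 - 4*6889)) = -2082/(16010 + (10 - 27556)) = -2082/(16010 - 27546) = -2082/(-11536) = -2082*(-1/11536) = 1041/5768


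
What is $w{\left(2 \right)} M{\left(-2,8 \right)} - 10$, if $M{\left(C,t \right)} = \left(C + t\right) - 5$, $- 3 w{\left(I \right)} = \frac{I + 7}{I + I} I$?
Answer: $- \frac{23}{2} \approx -11.5$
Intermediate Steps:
$w{\left(I \right)} = - \frac{7}{6} - \frac{I}{6}$ ($w{\left(I \right)} = - \frac{\frac{I + 7}{I + I} I}{3} = - \frac{\frac{7 + I}{2 I} I}{3} = - \frac{\frac{7}{2} + \frac{I}{2}}{3} = - \frac{7}{6} - \frac{I}{6}$)
$M{\left(C,t \right)} = -5 + C + t$
$w{\left(2 \right)} M{\left(-2,8 \right)} - 10 = \left(- \frac{7}{6} - \frac{1}{3}\right) \left(-5 - 2 + 8\right) - 10 = \left(- \frac{7}{6} - \frac{1}{3}\right) 1 - 10 = \left(- \frac{3}{2}\right) 1 - 10 = - \frac{3}{2} - 10 = - \frac{23}{2}$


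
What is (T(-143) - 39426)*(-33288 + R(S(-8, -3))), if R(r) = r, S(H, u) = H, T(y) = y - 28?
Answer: 1318421712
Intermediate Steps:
T(y) = -28 + y
(T(-143) - 39426)*(-33288 + R(S(-8, -3))) = ((-28 - 143) - 39426)*(-33288 - 8) = (-171 - 39426)*(-33296) = -39597*(-33296) = 1318421712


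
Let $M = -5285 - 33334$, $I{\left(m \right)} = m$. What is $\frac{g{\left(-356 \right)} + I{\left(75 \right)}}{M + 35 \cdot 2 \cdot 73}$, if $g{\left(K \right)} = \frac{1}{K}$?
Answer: $- \frac{26699}{11929204} \approx -0.0022381$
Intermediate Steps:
$M = -38619$ ($M = -5285 - 33334 = -38619$)
$\frac{g{\left(-356 \right)} + I{\left(75 \right)}}{M + 35 \cdot 2 \cdot 73} = \frac{\frac{1}{-356} + 75}{-38619 + 35 \cdot 2 \cdot 73} = \frac{- \frac{1}{356} + 75}{-38619 + 70 \cdot 73} = \frac{26699}{356 \left(-38619 + 5110\right)} = \frac{26699}{356 \left(-33509\right)} = \frac{26699}{356} \left(- \frac{1}{33509}\right) = - \frac{26699}{11929204}$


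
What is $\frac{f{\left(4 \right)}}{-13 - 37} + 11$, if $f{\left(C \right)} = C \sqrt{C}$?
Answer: $\frac{271}{25} \approx 10.84$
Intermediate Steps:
$f{\left(C \right)} = C^{\frac{3}{2}}$
$\frac{f{\left(4 \right)}}{-13 - 37} + 11 = \frac{4^{\frac{3}{2}}}{-13 - 37} + 11 = \frac{1}{-50} \cdot 8 + 11 = \left(- \frac{1}{50}\right) 8 + 11 = - \frac{4}{25} + 11 = \frac{271}{25}$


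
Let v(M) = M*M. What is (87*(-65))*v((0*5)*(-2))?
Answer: 0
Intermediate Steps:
v(M) = M**2
(87*(-65))*v((0*5)*(-2)) = (87*(-65))*((0*5)*(-2))**2 = -5655*(0*(-2))**2 = -5655*0**2 = -5655*0 = 0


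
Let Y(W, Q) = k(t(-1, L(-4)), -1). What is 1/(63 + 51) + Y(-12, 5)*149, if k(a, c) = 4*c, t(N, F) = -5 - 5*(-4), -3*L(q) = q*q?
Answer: -67943/114 ≈ -595.99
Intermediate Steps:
L(q) = -q**2/3 (L(q) = -q*q/3 = -q**2/3)
t(N, F) = 15 (t(N, F) = -5 + 20 = 15)
Y(W, Q) = -4 (Y(W, Q) = 4*(-1) = -4)
1/(63 + 51) + Y(-12, 5)*149 = 1/(63 + 51) - 4*149 = 1/114 - 596 = -67943/114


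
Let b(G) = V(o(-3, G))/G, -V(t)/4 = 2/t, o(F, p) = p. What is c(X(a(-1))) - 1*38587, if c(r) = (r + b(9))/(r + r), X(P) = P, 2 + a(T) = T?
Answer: -18753031/486 ≈ -38587.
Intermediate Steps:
V(t) = -8/t
a(T) = -2 + T
b(G) = -8/G² (b(G) = (-8/G)/G = -8/G²)
c(r) = (-8/81 + r)/(2*r) (c(r) = (r - 8/9²)/(r + r) = (r - 8*1/81)/((2*r)) = (r - 8/81)*(1/(2*r)) = (-8/81 + r)*(1/(2*r)) = (-8/81 + r)/(2*r))
c(X(a(-1))) - 1*38587 = (-8 + 81*(-2 - 1))/(162*(-2 - 1)) - 1*38587 = (1/162)*(-8 + 81*(-3))/(-3) - 38587 = (1/162)*(-⅓)*(-8 - 243) - 38587 = (1/162)*(-⅓)*(-251) - 38587 = 251/486 - 38587 = -18753031/486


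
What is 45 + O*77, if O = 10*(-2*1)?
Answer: -1495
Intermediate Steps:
O = -20 (O = 10*(-2) = -20)
45 + O*77 = 45 - 20*77 = 45 - 1540 = -1495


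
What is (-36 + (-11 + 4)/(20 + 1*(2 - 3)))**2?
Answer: 477481/361 ≈ 1322.7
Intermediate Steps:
(-36 + (-11 + 4)/(20 + 1*(2 - 3)))**2 = (-36 - 7/(20 + 1*(-1)))**2 = (-36 - 7/(20 - 1))**2 = (-36 - 7/19)**2 = (-691/19)**2 = 477481/361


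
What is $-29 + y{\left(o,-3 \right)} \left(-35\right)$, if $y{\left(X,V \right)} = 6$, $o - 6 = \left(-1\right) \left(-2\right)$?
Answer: $-239$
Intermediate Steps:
$o = 8$ ($o = 6 - -2 = 6 + 2 = 8$)
$-29 + y{\left(o,-3 \right)} \left(-35\right) = -29 + 6 \left(-35\right) = -29 - 210 = -239$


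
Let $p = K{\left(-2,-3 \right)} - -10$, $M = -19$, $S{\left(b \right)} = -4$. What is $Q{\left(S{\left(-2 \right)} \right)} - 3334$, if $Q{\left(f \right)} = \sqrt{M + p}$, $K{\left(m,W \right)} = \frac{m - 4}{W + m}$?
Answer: $-3334 + \frac{i \sqrt{195}}{5} \approx -3334.0 + 2.7928 i$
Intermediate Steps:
$K{\left(m,W \right)} = \frac{-4 + m}{W + m}$
$p = \frac{56}{5}$ ($p = \frac{-4 - 2}{-3 - 2} - -10 = \frac{1}{-5} \left(-6\right) + 10 = \left(- \frac{1}{5}\right) \left(-6\right) + 10 = \frac{6}{5} + 10 = \frac{56}{5} \approx 11.2$)
$Q{\left(f \right)} = \frac{i \sqrt{195}}{5}$ ($Q{\left(f \right)} = \sqrt{-19 + \frac{56}{5}} = \sqrt{- \frac{39}{5}} = \frac{i \sqrt{195}}{5}$)
$Q{\left(S{\left(-2 \right)} \right)} - 3334 = \frac{i \sqrt{195}}{5} - 3334 = -3334 + \frac{i \sqrt{195}}{5}$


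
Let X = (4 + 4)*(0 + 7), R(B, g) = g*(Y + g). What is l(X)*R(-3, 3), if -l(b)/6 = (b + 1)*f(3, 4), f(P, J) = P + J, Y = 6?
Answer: -64638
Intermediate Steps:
f(P, J) = J + P
R(B, g) = g*(6 + g)
X = 56 (X = 8*7 = 56)
l(b) = -42 - 42*b (l(b) = -6*(b + 1)*(4 + 3) = -6*(1 + b)*7 = -6*(7 + 7*b) = -42 - 42*b)
l(X)*R(-3, 3) = (-42 - 42*56)*(3*(6 + 3)) = (-42 - 2352)*(3*9) = -2394*27 = -64638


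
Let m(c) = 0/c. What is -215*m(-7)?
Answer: 0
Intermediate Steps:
m(c) = 0
-215*m(-7) = -215*0 = 0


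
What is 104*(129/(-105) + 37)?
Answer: 130208/35 ≈ 3720.2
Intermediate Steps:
104*(129/(-105) + 37) = 104*(129*(-1/105) + 37) = 104*(-43/35 + 37) = 104*(1252/35) = 130208/35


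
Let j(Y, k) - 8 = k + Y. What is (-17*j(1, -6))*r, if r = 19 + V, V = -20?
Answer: 51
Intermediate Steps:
j(Y, k) = 8 + Y + k (j(Y, k) = 8 + (k + Y) = 8 + (Y + k) = 8 + Y + k)
r = -1 (r = 19 - 20 = -1)
(-17*j(1, -6))*r = -17*(8 + 1 - 6)*(-1) = -17*3*(-1) = -51*(-1) = 51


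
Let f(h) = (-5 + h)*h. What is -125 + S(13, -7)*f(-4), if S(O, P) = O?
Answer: 343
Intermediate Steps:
f(h) = h*(-5 + h)
-125 + S(13, -7)*f(-4) = -125 + 13*(-4*(-5 - 4)) = -125 + 13*(-4*(-9)) = -125 + 13*36 = -125 + 468 = 343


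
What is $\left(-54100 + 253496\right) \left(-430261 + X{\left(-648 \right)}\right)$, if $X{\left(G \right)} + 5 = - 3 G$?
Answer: $-85405693512$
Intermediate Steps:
$X{\left(G \right)} = -5 - 3 G$
$\left(-54100 + 253496\right) \left(-430261 + X{\left(-648 \right)}\right) = \left(-54100 + 253496\right) \left(-430261 - -1939\right) = 199396 \left(-430261 + \left(-5 + 1944\right)\right) = 199396 \left(-430261 + 1939\right) = 199396 \left(-428322\right) = -85405693512$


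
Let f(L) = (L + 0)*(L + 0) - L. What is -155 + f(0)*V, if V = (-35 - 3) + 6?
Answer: -155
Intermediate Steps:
f(L) = L² - L (f(L) = L*L - L = L² - L)
V = -32 (V = -38 + 6 = -32)
-155 + f(0)*V = -155 + (0*(-1 + 0))*(-32) = -155 + (0*(-1))*(-32) = -155 + 0*(-32) = -155 + 0 = -155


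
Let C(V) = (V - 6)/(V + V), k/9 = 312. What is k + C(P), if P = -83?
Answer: 466217/166 ≈ 2808.5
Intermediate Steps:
k = 2808 (k = 9*312 = 2808)
C(V) = (-6 + V)/(2*V) (C(V) = (-6 + V)/((2*V)) = (-6 + V)*(1/(2*V)) = (-6 + V)/(2*V))
k + C(P) = 2808 + (1/2)*(-6 - 83)/(-83) = 2808 + (1/2)*(-1/83)*(-89) = 2808 + 89/166 = 466217/166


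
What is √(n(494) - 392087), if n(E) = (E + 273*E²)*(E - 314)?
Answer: √11991625873 ≈ 1.0951e+5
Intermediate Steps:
n(E) = (-314 + E)*(E + 273*E²) (n(E) = (E + 273*E²)*(-314 + E) = (-314 + E)*(E + 273*E²))
√(n(494) - 392087) = √(494*(-314 - 85721*494 + 273*494²) - 392087) = √(494*(-314 - 42346174 + 273*244036) - 392087) = √(494*(-314 - 42346174 + 66621828) - 392087) = √(494*24275340 - 392087) = √(11992017960 - 392087) = √11991625873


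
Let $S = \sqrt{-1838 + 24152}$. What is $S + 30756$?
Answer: $30756 + \sqrt{22314} \approx 30905.0$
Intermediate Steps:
$S = \sqrt{22314} \approx 149.38$
$S + 30756 = \sqrt{22314} + 30756 = 30756 + \sqrt{22314}$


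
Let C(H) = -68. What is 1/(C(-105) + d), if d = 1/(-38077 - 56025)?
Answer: -94102/6398937 ≈ -0.014706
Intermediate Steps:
d = -1/94102 (d = 1/(-94102) = -1/94102 ≈ -1.0627e-5)
1/(C(-105) + d) = 1/(-68 - 1/94102) = 1/(-6398937/94102) = -94102/6398937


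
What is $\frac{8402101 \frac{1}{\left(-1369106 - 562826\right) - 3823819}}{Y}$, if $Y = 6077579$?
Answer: $- \frac{8402101}{34981031406829} \approx -2.4019 \cdot 10^{-7}$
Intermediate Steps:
$\frac{8402101 \frac{1}{\left(-1369106 - 562826\right) - 3823819}}{Y} = \frac{8402101 \frac{1}{\left(-1369106 - 562826\right) - 3823819}}{6077579} = \frac{8402101}{\left(-1369106 - 562826\right) - 3823819} \cdot \frac{1}{6077579} = \frac{8402101}{-1931932 - 3823819} \cdot \frac{1}{6077579} = \frac{8402101}{-5755751} \cdot \frac{1}{6077579} = 8402101 \left(- \frac{1}{5755751}\right) \frac{1}{6077579} = \left(- \frac{8402101}{5755751}\right) \frac{1}{6077579} = - \frac{8402101}{34981031406829}$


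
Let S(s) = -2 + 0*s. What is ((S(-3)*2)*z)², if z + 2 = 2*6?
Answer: 1600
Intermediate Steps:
S(s) = -2 (S(s) = -2 + 0 = -2)
z = 10 (z = -2 + 2*6 = -2 + 12 = 10)
((S(-3)*2)*z)² = (-2*2*10)² = (-4*10)² = (-40)² = 1600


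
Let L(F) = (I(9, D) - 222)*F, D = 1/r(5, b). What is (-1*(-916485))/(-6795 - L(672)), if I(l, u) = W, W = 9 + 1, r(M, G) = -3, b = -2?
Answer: 305495/45223 ≈ 6.7553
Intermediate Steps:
D = -1/3 (D = 1/(-3) = -1/3 ≈ -0.33333)
W = 10
I(l, u) = 10
L(F) = -212*F (L(F) = (10 - 222)*F = -212*F)
(-1*(-916485))/(-6795 - L(672)) = (-1*(-916485))/(-6795 - (-212)*672) = 916485/(-6795 - 1*(-142464)) = 916485/(-6795 + 142464) = 916485/135669 = 916485*(1/135669) = 305495/45223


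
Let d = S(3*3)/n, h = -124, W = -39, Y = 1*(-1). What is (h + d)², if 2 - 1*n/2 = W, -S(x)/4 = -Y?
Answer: 25867396/1681 ≈ 15388.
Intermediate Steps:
Y = -1
S(x) = -4 (S(x) = -(-4)*(-1) = -4*1 = -4)
n = 82 (n = 4 - 2*(-39) = 4 + 78 = 82)
d = -2/41 (d = -4/82 = -4*1/82 = -2/41 ≈ -0.048781)
(h + d)² = (-124 - 2/41)² = (-5086/41)² = 25867396/1681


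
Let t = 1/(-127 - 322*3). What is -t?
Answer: 1/1093 ≈ 0.00091491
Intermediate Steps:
t = -1/1093 (t = 1/(-127 - 966) = 1/(-1093) = -1/1093 ≈ -0.00091491)
-t = -1*(-1/1093) = 1/1093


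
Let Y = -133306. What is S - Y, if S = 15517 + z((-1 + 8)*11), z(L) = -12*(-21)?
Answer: 149075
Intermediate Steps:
z(L) = 252
S = 15769 (S = 15517 + 252 = 15769)
S - Y = 15769 - 1*(-133306) = 15769 + 133306 = 149075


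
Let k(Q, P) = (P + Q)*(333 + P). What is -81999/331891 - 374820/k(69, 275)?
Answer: -35387409867/17353916608 ≈ -2.0392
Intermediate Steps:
k(Q, P) = (333 + P)*(P + Q)
-81999/331891 - 374820/k(69, 275) = -81999/331891 - 374820/(275**2 + 333*275 + 333*69 + 275*69) = -81999*1/331891 - 374820/(75625 + 91575 + 22977 + 18975) = -81999/331891 - 374820/209152 = -81999/331891 - 374820*1/209152 = -81999/331891 - 93705/52288 = -35387409867/17353916608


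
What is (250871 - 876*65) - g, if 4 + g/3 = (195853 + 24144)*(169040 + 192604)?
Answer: -238681591261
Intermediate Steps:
g = 238681785192 (g = -12 + 3*((195853 + 24144)*(169040 + 192604)) = -12 + 3*(219997*361644) = -12 + 3*79560595068 = -12 + 238681785204 = 238681785192)
(250871 - 876*65) - g = (250871 - 876*65) - 1*238681785192 = (250871 - 56940) - 238681785192 = 193931 - 238681785192 = -238681591261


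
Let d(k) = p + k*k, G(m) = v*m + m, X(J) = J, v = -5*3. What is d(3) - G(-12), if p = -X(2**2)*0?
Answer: -159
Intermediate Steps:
v = -15
G(m) = -14*m (G(m) = -15*m + m = -14*m)
p = 0 (p = -1*2**2*0 = -1*4*0 = -4*0 = 0)
d(k) = k**2 (d(k) = 0 + k*k = 0 + k**2 = k**2)
d(3) - G(-12) = 3**2 - (-14)*(-12) = 9 - 1*168 = 9 - 168 = -159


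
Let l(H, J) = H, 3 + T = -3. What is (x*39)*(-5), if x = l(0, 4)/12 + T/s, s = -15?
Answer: -78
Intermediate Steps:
T = -6 (T = -3 - 3 = -6)
x = 2/5 (x = 0/12 - 6/(-15) = 0*(1/12) - 6*(-1/15) = 0 + 2/5 = 2/5 ≈ 0.40000)
(x*39)*(-5) = ((2/5)*39)*(-5) = (78/5)*(-5) = -78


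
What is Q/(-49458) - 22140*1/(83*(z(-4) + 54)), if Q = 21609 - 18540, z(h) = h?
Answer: -36924549/6841690 ≈ -5.3970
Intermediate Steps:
Q = 3069
Q/(-49458) - 22140*1/(83*(z(-4) + 54)) = 3069/(-49458) - 22140*1/(83*(-4 + 54)) = 3069*(-1/49458) - 22140/(50*83) = -1023/16486 - 22140/4150 = -1023/16486 - 22140*1/4150 = -1023/16486 - 2214/415 = -36924549/6841690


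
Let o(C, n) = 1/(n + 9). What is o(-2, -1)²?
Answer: 1/64 ≈ 0.015625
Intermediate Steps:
o(C, n) = 1/(9 + n)
o(-2, -1)² = (1/(9 - 1))² = (1/8)² = (⅛)² = 1/64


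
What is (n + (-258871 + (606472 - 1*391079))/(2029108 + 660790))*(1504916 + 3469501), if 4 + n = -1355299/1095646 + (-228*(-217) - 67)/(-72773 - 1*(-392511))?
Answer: -2987481134539293749711361/117790519350840463 ≈ -2.5363e+7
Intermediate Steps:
n = -445121115360/87579915187 (n = -4 + (-1355299/1095646 + (-228*(-217) - 67)/(-72773 - 1*(-392511))) = -4 + (-1355299*1/1095646 + (49476 - 67)/(-72773 + 392511)) = -4 + (-1355299/1095646 + 49409/319738) = -4 - 94801454612/87579915187 = -445121115360/87579915187 ≈ -5.0825)
(n + (-258871 + (606472 - 1*391079))/(2029108 + 660790))*(1504916 + 3469501) = (-445121115360/87579915187 + (-258871 + (606472 - 1*391079))/(2029108 + 660790))*(1504916 + 3469501) = (-445121115360/87579915187 + (-258871 + (606472 - 391079))/2689898)*4974417 = (-445121115360/87579915187 + (-258871 + 215393)*(1/2689898))*4974417 = (-445121115360/87579915187 - 43478*1/2689898)*4974417 = (-445121115360/87579915187 - 21739/1344949)*4974417 = -600569098758566833/117790519350840463*4974417 = -2987481134539293749711361/117790519350840463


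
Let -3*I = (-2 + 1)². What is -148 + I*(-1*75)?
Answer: -123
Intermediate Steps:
I = -⅓ (I = -(-2 + 1)²/3 = -⅓*(-1)² = -⅓*1 = -⅓ ≈ -0.33333)
-148 + I*(-1*75) = -148 - (-1)*75/3 = -148 - ⅓*(-75) = -148 + 25 = -123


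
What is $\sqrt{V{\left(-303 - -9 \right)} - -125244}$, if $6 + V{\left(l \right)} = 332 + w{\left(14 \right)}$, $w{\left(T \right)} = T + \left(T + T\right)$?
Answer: $2 \sqrt{31403} \approx 354.42$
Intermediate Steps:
$w{\left(T \right)} = 3 T$ ($w{\left(T \right)} = T + 2 T = 3 T$)
$V{\left(l \right)} = 368$ ($V{\left(l \right)} = -6 + \left(332 + 3 \cdot 14\right) = -6 + \left(332 + 42\right) = -6 + 374 = 368$)
$\sqrt{V{\left(-303 - -9 \right)} - -125244} = \sqrt{368 - -125244} = \sqrt{368 + 125244} = \sqrt{125612} = 2 \sqrt{31403}$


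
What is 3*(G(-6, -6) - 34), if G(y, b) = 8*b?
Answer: -246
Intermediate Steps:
3*(G(-6, -6) - 34) = 3*(8*(-6) - 34) = 3*(-48 - 34) = 3*(-82) = -246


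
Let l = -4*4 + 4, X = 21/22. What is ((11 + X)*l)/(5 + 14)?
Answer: -1578/209 ≈ -7.5502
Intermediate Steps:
X = 21/22 (X = 21*(1/22) = 21/22 ≈ 0.95455)
l = -12 (l = -16 + 4 = -12)
((11 + X)*l)/(5 + 14) = ((11 + 21/22)*(-12))/(5 + 14) = ((263/22)*(-12))/19 = -1578/11*1/19 = -1578/209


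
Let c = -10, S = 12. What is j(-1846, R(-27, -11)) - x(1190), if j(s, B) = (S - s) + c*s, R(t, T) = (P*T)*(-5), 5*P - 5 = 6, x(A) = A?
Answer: 19128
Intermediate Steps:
P = 11/5 (P = 1 + (⅕)*6 = 1 + 6/5 = 11/5 ≈ 2.2000)
R(t, T) = -11*T (R(t, T) = (11*T/5)*(-5) = -11*T)
j(s, B) = 12 - 11*s (j(s, B) = (12 - s) - 10*s = 12 - 11*s)
j(-1846, R(-27, -11)) - x(1190) = (12 - 11*(-1846)) - 1*1190 = (12 + 20306) - 1190 = 20318 - 1190 = 19128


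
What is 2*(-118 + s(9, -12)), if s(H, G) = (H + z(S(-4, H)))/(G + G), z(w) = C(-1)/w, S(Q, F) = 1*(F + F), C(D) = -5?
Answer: -51133/216 ≈ -236.73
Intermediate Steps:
S(Q, F) = 2*F (S(Q, F) = 1*(2*F) = 2*F)
z(w) = -5/w
s(H, G) = (H - 5/(2*H))/(2*G) (s(H, G) = (H - 5*1/(2*H))/(G + G) = (H - 5/(2*H))/((2*G)) = (H - 5/(2*H))*(1/(2*G)) = (H - 5/(2*H))/(2*G))
2*(-118 + s(9, -12)) = 2*(-118 + (¼)*(-5 + 2*9²)/(-12*9)) = 2*(-118 + (¼)*(-1/12)*(⅑)*(-5 + 2*81)) = 2*(-118 + (¼)*(-1/12)*(⅑)*(-5 + 162)) = 2*(-118 + (¼)*(-1/12)*(⅑)*157) = 2*(-118 - 157/432) = 2*(-51133/432) = -51133/216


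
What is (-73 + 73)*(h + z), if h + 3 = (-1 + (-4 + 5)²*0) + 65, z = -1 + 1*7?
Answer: 0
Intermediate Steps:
z = 6 (z = -1 + 7 = 6)
h = 61 (h = -3 + ((-1 + (-4 + 5)²*0) + 65) = -3 + ((-1 + 1²*0) + 65) = -3 + ((-1 + 1*0) + 65) = -3 + ((-1 + 0) + 65) = -3 + (-1 + 65) = -3 + 64 = 61)
(-73 + 73)*(h + z) = (-73 + 73)*(61 + 6) = 0*67 = 0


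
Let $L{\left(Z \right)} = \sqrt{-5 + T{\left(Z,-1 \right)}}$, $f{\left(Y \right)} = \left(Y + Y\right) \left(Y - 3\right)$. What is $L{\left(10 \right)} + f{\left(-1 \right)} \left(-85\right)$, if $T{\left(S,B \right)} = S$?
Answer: $-680 + \sqrt{5} \approx -677.76$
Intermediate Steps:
$f{\left(Y \right)} = 2 Y \left(-3 + Y\right)$
$L{\left(Z \right)} = \sqrt{-5 + Z}$
$L{\left(10 \right)} + f{\left(-1 \right)} \left(-85\right) = \sqrt{-5 + 10} + 2 \left(-1\right) \left(-3 - 1\right) \left(-85\right) = \sqrt{5} + 2 \left(-1\right) \left(-4\right) \left(-85\right) = \sqrt{5} + 8 \left(-85\right) = \sqrt{5} - 680 = -680 + \sqrt{5}$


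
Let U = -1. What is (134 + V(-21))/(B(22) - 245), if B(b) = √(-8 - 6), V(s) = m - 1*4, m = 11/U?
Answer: -4165/8577 - 17*I*√14/8577 ≈ -0.4856 - 0.0074161*I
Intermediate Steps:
m = -11 (m = 11/(-1) = 11*(-1) = -11)
V(s) = -15 (V(s) = -11 - 1*4 = -11 - 4 = -15)
B(b) = I*√14 (B(b) = √(-14) = I*√14)
(134 + V(-21))/(B(22) - 245) = (134 - 15)/(I*√14 - 245) = 119/(-245 + I*√14)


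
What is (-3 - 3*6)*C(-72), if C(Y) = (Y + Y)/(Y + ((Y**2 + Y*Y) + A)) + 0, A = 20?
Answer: 756/2579 ≈ 0.29314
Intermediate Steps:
C(Y) = 2*Y/(20 + Y + 2*Y**2) (C(Y) = (Y + Y)/(Y + ((Y**2 + Y*Y) + 20)) + 0 = (2*Y)/(Y + ((Y**2 + Y**2) + 20)) + 0 = (2*Y)/(Y + (2*Y**2 + 20)) + 0 = (2*Y)/(Y + (20 + 2*Y**2)) + 0 = (2*Y)/(20 + Y + 2*Y**2) + 0 = 2*Y/(20 + Y + 2*Y**2) + 0 = 2*Y/(20 + Y + 2*Y**2))
(-3 - 3*6)*C(-72) = (-3 - 3*6)*(2*(-72)/(20 - 72 + 2*(-72)**2)) = (-3 - 18)*(2*(-72)/(20 - 72 + 2*5184)) = -42*(-72)/(20 - 72 + 10368) = -42*(-72)/10316 = -21*(-36/2579) = 756/2579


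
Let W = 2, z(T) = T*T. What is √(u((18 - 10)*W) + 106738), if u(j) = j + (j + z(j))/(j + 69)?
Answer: √2668930/5 ≈ 326.74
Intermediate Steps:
z(T) = T²
u(j) = j + (j + j²)/(69 + j) (u(j) = j + (j + j²)/(j + 69) = j + (j + j²)/(69 + j))
√(u((18 - 10)*W) + 106738) = √(2*((18 - 10)*2)*(35 + (18 - 10)*2)/(69 + (18 - 10)*2) + 106738) = √(2*(8*2)*(35 + 8*2)/(69 + 8*2) + 106738) = √(2*16*(35 + 16)/(69 + 16) + 106738) = √(2*16*51/85 + 106738) = √(2*16*(1/85)*51 + 106738) = √(96/5 + 106738) = √(533786/5) = √2668930/5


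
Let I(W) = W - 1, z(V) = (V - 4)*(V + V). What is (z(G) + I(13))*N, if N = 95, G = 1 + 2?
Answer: 570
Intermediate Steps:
G = 3
z(V) = 2*V*(-4 + V) (z(V) = (-4 + V)*(2*V) = 2*V*(-4 + V))
I(W) = -1 + W
(z(G) + I(13))*N = (2*3*(-4 + 3) + (-1 + 13))*95 = (2*3*(-1) + 12)*95 = (-6 + 12)*95 = 6*95 = 570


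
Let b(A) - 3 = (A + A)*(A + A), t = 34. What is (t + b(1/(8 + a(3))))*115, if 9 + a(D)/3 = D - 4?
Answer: 514970/121 ≈ 4256.0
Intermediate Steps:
a(D) = -39 + 3*D (a(D) = -27 + 3*(D - 4) = -27 + 3*(-4 + D) = -27 + (-12 + 3*D) = -39 + 3*D)
b(A) = 3 + 4*A² (b(A) = 3 + (A + A)*(A + A) = 3 + (2*A)*(2*A) = 3 + 4*A²)
(t + b(1/(8 + a(3))))*115 = (34 + (3 + 4*(1/(8 + (-39 + 3*3)))²))*115 = (34 + (3 + 4*(1/(8 + (-39 + 9)))²))*115 = (34 + (3 + 4*(1/(8 - 30))²))*115 = (34 + (3 + 4*(1/(-22))²))*115 = (34 + (3 + 4*(-1/22)²))*115 = (34 + (3 + 4*(1/484)))*115 = (34 + (3 + 1/121))*115 = (34 + 364/121)*115 = (4478/121)*115 = 514970/121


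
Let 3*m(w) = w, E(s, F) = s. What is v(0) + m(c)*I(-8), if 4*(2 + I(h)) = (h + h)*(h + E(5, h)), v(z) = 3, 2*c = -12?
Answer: -17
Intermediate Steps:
c = -6 (c = (½)*(-12) = -6)
m(w) = w/3
I(h) = -2 + h*(5 + h)/2 (I(h) = -2 + ((h + h)*(h + 5))/4 = -2 + ((2*h)*(5 + h))/4 = -2 + (2*h*(5 + h))/4 = -2 + h*(5 + h)/2)
v(0) + m(c)*I(-8) = 3 + ((⅓)*(-6))*(-2 + (½)*(-8)² + (5/2)*(-8)) = 3 - 2*(-2 + (½)*64 - 20) = 3 - 2*(-2 + 32 - 20) = 3 - 2*10 = 3 - 20 = -17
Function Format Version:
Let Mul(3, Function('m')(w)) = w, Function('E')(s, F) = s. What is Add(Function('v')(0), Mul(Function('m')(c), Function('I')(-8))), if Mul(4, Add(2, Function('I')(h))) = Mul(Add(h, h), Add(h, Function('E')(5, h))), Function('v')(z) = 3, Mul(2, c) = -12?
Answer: -17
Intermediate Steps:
c = -6 (c = Mul(Rational(1, 2), -12) = -6)
Function('m')(w) = Mul(Rational(1, 3), w)
Function('I')(h) = Add(-2, Mul(Rational(1, 2), h, Add(5, h))) (Function('I')(h) = Add(-2, Mul(Rational(1, 4), Mul(Add(h, h), Add(h, 5)))) = Add(-2, Mul(Rational(1, 4), Mul(Mul(2, h), Add(5, h)))) = Add(-2, Mul(Rational(1, 4), Mul(2, h, Add(5, h)))) = Add(-2, Mul(Rational(1, 2), h, Add(5, h))))
Add(Function('v')(0), Mul(Function('m')(c), Function('I')(-8))) = Add(3, Mul(Mul(Rational(1, 3), -6), Add(-2, Mul(Rational(1, 2), Pow(-8, 2)), Mul(Rational(5, 2), -8)))) = Add(3, Mul(-2, Add(-2, Mul(Rational(1, 2), 64), -20))) = Add(3, Mul(-2, Add(-2, 32, -20))) = Add(3, Mul(-2, 10)) = Add(3, -20) = -17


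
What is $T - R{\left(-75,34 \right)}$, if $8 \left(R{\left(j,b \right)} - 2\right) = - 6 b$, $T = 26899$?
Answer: $\frac{53845}{2} \approx 26923.0$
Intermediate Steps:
$R{\left(j,b \right)} = 2 - \frac{3 b}{4}$ ($R{\left(j,b \right)} = 2 + \frac{\left(-6\right) b}{8} = 2 - \frac{3 b}{4}$)
$T - R{\left(-75,34 \right)} = 26899 - \left(2 - \frac{51}{2}\right) = 26899 - - \frac{47}{2} = 26899 + \frac{47}{2} = \frac{53845}{2}$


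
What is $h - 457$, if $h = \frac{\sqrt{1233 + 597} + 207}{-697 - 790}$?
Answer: $- \frac{679766}{1487} - \frac{\sqrt{1830}}{1487} \approx -457.17$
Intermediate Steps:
$h = - \frac{207}{1487} - \frac{\sqrt{1830}}{1487}$ ($h = \frac{\sqrt{1830} + 207}{-1487} = \left(207 + \sqrt{1830}\right) \left(- \frac{1}{1487}\right) = - \frac{207}{1487} - \frac{\sqrt{1830}}{1487} \approx -0.16797$)
$h - 457 = \left(- \frac{207}{1487} - \frac{\sqrt{1830}}{1487}\right) - 457 = - \frac{679766}{1487} - \frac{\sqrt{1830}}{1487}$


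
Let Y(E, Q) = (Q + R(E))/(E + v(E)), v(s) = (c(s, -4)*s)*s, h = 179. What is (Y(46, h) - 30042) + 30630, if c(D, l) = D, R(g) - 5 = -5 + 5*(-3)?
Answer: 28630390/48691 ≈ 588.00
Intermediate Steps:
R(g) = -15 (R(g) = 5 + (-5 + 5*(-3)) = 5 + (-5 - 15) = 5 - 20 = -15)
v(s) = s**3 (v(s) = (s*s)*s = s**2*s = s**3)
Y(E, Q) = (-15 + Q)/(E + E**3) (Y(E, Q) = (Q - 15)/(E + E**3) = (-15 + Q)/(E + E**3))
(Y(46, h) - 30042) + 30630 = ((-15 + 179)/(46 + 46**3) - 30042) + 30630 = (164/(46 + 97336) - 30042) + 30630 = (164/97382 - 30042) + 30630 = ((1/97382)*164 - 30042) + 30630 = (82/48691 - 30042) + 30630 = -1462774940/48691 + 30630 = 28630390/48691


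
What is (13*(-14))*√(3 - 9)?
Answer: -182*I*√6 ≈ -445.81*I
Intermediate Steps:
(13*(-14))*√(3 - 9) = -182*I*√6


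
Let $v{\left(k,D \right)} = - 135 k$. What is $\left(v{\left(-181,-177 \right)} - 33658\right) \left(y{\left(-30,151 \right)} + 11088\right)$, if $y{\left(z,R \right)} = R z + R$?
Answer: $-61877107$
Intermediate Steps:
$y{\left(z,R \right)} = R + R z$
$\left(v{\left(-181,-177 \right)} - 33658\right) \left(y{\left(-30,151 \right)} + 11088\right) = \left(\left(-135\right) \left(-181\right) - 33658\right) \left(151 \left(1 - 30\right) + 11088\right) = \left(24435 - 33658\right) \left(151 \left(-29\right) + 11088\right) = - 9223 \left(-4379 + 11088\right) = \left(-9223\right) 6709 = -61877107$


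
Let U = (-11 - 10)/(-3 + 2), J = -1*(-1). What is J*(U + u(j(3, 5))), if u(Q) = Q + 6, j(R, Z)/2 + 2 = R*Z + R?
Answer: 59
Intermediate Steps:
j(R, Z) = -4 + 2*R + 2*R*Z (j(R, Z) = -4 + 2*(R*Z + R) = -4 + 2*(R + R*Z) = -4 + (2*R + 2*R*Z) = -4 + 2*R + 2*R*Z)
u(Q) = 6 + Q
J = 1
U = 21 (U = -21/(-1) = -21*(-1) = 21)
J*(U + u(j(3, 5))) = 1*(21 + (6 + (-4 + 2*3 + 2*3*5))) = 1*(21 + (6 + (-4 + 6 + 30))) = 1*(21 + (6 + 32)) = 1*(21 + 38) = 1*59 = 59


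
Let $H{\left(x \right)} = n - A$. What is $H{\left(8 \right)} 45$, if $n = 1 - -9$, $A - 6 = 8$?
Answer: $-180$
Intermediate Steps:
$A = 14$ ($A = 6 + 8 = 14$)
$n = 10$ ($n = 1 + 9 = 10$)
$H{\left(x \right)} = -4$ ($H{\left(x \right)} = 10 - 14 = -4$)
$H{\left(8 \right)} 45 = \left(-4\right) 45 = -180$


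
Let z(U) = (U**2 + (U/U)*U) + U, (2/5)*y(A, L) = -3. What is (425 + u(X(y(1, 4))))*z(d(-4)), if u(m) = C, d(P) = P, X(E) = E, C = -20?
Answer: 3240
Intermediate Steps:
y(A, L) = -15/2 (y(A, L) = (5/2)*(-3) = -15/2)
u(m) = -20
z(U) = U**2 + 2*U (z(U) = (U**2 + 1*U) + U = (U**2 + U) + U = (U + U**2) + U = U**2 + 2*U)
(425 + u(X(y(1, 4))))*z(d(-4)) = (425 - 20)*(-4*(2 - 4)) = 405*(-4*(-2)) = 405*8 = 3240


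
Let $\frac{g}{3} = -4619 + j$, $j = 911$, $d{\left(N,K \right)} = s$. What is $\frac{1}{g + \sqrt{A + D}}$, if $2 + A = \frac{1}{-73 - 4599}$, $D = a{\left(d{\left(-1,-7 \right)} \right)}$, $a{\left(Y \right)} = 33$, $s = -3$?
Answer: $- \frac{17323776}{192709635947} - \frac{8 \sqrt{10572663}}{578128907841} \approx -8.9941 \cdot 10^{-5}$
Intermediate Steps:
$d{\left(N,K \right)} = -3$
$D = 33$
$g = -11124$ ($g = 3 \left(-4619 + 911\right) = 3 \left(-3708\right) = -11124$)
$A = - \frac{9345}{4672}$ ($A = -2 + \frac{1}{-73 - 4599} = -2 + \frac{1}{-4672} = -2 - \frac{1}{4672} = - \frac{9345}{4672} \approx -2.0002$)
$\frac{1}{g + \sqrt{A + D}} = \frac{1}{-11124 + \sqrt{- \frac{9345}{4672} + 33}} = \frac{1}{-11124 + \sqrt{\frac{144831}{4672}}} = \frac{1}{-11124 + \frac{\sqrt{10572663}}{584}}$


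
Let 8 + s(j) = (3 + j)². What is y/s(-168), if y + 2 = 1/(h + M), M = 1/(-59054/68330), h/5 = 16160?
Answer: -4771465343/64932887938395 ≈ -7.3483e-5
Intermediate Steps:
h = 80800 (h = 5*16160 = 80800)
s(j) = -8 + (3 + j)²
M = -34165/29527 (M = 1/(-59054*1/68330) = 1/(-29527/34165) = -34165/29527 ≈ -1.1571)
y = -4771465343/2385747435 (y = -2 + 1/(80800 - 34165/29527) = -2 + 1/(2385747435/29527) = -2 + 29527/2385747435 = -4771465343/2385747435 ≈ -2.0000)
y/s(-168) = -4771465343/(2385747435*(-8 + (3 - 168)²)) = -4771465343/(2385747435*(-8 + (-165)²)) = -4771465343/(2385747435*(-8 + 27225)) = -4771465343/2385747435/27217 = -4771465343/2385747435*1/27217 = -4771465343/64932887938395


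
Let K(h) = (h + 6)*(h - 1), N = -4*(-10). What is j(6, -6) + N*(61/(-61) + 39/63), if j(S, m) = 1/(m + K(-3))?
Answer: -1927/126 ≈ -15.294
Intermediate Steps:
N = 40
K(h) = (-1 + h)*(6 + h) (K(h) = (6 + h)*(-1 + h) = (-1 + h)*(6 + h))
j(S, m) = 1/(-12 + m) (j(S, m) = 1/(m + (-6 + (-3)² + 5*(-3))) = 1/(m + (-6 + 9 - 15)) = 1/(m - 12) = 1/(-12 + m))
j(6, -6) + N*(61/(-61) + 39/63) = 1/(-12 - 6) + 40*(61/(-61) + 39/63) = 1/(-18) + 40*(61*(-1/61) + 39*(1/63)) = -1/18 + 40*(-1 + 13/21) = -1/18 + 40*(-8/21) = -1/18 - 320/21 = -1927/126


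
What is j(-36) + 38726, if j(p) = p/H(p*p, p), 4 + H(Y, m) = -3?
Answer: 271118/7 ≈ 38731.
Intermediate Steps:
H(Y, m) = -7 (H(Y, m) = -4 - 3 = -7)
j(p) = -p/7 (j(p) = p/(-7) = p*(-1/7) = -p/7)
j(-36) + 38726 = -1/7*(-36) + 38726 = 36/7 + 38726 = 271118/7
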